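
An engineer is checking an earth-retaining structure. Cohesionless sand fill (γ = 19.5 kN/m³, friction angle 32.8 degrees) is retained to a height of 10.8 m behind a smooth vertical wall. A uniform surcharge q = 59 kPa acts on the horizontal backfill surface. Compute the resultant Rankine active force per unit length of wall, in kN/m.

527 kN/m

K_a = tan²(45° − φ/2) = 0.2973.
Soil triangle: ½ K_a γ H² = 0.5×0.2973×19.5×10.8² = 338.1 kN/m.
Surcharge rectangle: K_a q H = 0.2973×59×10.8 = 189.4 kN/m.
Total = 338.1 + 189.4 = 527.5 kN/m.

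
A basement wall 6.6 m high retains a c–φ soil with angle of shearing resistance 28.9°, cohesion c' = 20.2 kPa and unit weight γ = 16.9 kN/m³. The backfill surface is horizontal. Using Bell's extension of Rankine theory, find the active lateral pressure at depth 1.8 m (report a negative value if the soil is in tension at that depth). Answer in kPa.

K_a = (1 − sin φ)/(1 + sin φ) = 0.3484.
σ_a = K_a γ z − 2c√K_a = 0.3484×16.9×1.8 − 2×20.2×0.5902 = -13.25 kPa.

-13.2 kPa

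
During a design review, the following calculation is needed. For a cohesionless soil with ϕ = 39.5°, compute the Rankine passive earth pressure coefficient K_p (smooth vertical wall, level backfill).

4.50

K_p = (1 + sin φ)/(1 − sin φ) = tan²(45° + 39.5°/2) = 4.496.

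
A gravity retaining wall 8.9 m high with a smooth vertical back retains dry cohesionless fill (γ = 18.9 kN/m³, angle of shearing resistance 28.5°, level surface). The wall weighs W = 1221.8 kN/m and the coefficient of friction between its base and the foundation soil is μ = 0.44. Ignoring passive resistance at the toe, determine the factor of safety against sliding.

2.03

K_a = tan²(45° − 28.5°/2) = 0.3540.
P_a = ½K_aγH² = 0.5×0.3540×18.9×8.9² = 264.9 kN/m, acting at H/3 = 2.967 m above the base.
FS_sliding = μW / P_a = 0.44×1221.8 / 264.9 = 2.029.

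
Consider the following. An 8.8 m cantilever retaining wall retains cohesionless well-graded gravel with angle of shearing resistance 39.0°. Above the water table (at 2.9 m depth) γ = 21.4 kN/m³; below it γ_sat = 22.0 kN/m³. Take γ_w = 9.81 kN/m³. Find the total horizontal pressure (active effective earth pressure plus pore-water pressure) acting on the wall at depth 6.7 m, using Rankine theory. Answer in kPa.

K_a = (1 − sin φ)/(1 + sin φ) = 0.2275.
γ' = 22.0 − 9.81 = 12.19 kN/m³.
Effective vertical stress at 6.7 m: σ'_v = 21.4×2.9 + 12.19×3.80 = 108.4 kPa.
σ'_h = K_a σ'_v = 0.2275 × 108.4 = 24.66 kPa; u = γ_w × 3.80 = 37.28 kPa.
Total σ_h = 24.66 + 37.28 = 61.94 kPa.

61.9 kPa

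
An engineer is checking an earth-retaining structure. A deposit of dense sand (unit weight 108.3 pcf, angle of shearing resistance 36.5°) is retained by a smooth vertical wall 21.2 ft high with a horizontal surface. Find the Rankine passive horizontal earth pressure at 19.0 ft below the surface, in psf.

8100 psf

K_p = (1 + sin φ)/(1 − sin φ) = 3.936.
σ_h = K_p γ z = 3.936 × 108.3 × 19.0 = 8099 psf.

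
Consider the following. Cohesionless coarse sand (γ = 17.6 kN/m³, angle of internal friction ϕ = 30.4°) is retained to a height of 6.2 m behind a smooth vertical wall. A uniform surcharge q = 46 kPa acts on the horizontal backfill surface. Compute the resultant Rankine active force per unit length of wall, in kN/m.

K_a = tan²(45° − φ/2) = 0.3280.
Soil triangle: ½ K_a γ H² = 0.5×0.3280×17.6×6.2² = 111.0 kN/m.
Surcharge rectangle: K_a q H = 0.3280×46×6.2 = 93.54 kN/m.
Total = 111.0 + 93.54 = 204.5 kN/m.

204 kN/m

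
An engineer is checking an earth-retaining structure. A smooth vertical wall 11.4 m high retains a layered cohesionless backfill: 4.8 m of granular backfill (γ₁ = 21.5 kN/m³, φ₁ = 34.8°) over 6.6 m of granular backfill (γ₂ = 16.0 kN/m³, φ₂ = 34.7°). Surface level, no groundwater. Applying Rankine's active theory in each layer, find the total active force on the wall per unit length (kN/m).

K_a1 = tan²(45°−34.8°/2) = 0.2733; K_a2 = tan²(45°−34.7°/2) = 0.2745.
Layer 1: σ at base = K_a1 γ₁ h₁ = 28.21 kPa; P₁ = ½×28.21×4.8 = 67.69.
Layer 2: σ_v at top = γ₁h₁ = 103.2; σ_h top = K_a2×103.2 = 28.33; σ_h base = K_a2×(103.2+16.0×6.6) = 57.31.
P₂ = ½(28.33+57.31)×6.6 = 282.6. Total P_a = 67.69+282.6 = 350.3 kN/m.

350 kN/m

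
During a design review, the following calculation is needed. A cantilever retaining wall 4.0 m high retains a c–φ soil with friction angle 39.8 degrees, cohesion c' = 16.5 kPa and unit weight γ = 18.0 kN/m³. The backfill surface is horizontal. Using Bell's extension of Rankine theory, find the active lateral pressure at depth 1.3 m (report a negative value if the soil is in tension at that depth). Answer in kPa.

K_a = (1 − sin φ)/(1 + sin φ) = 0.2194.
σ_a = K_a γ z − 2c√K_a = 0.2194×18.0×1.3 − 2×16.5×0.4684 = -10.32 kPa.

-10.3 kPa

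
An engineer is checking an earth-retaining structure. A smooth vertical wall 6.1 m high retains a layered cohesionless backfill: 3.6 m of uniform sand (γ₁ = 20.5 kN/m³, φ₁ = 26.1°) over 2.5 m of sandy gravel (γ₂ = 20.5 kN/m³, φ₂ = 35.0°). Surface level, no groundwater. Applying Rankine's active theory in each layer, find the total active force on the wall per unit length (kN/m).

K_a1 = tan²(45°−26.1°/2) = 0.3889; K_a2 = tan²(45°−35.0°/2) = 0.2710.
Layer 1: σ at base = K_a1 γ₁ h₁ = 28.70 kPa; P₁ = ½×28.70×3.6 = 51.67.
Layer 2: σ_v at top = γ₁h₁ = 73.80; σ_h top = K_a2×73.80 = 20.00; σ_h base = K_a2×(73.80+20.5×2.5) = 33.89.
P₂ = ½(20.00+33.89)×2.5 = 67.36. Total P_a = 51.67+67.36 = 119.0 kN/m.

119 kN/m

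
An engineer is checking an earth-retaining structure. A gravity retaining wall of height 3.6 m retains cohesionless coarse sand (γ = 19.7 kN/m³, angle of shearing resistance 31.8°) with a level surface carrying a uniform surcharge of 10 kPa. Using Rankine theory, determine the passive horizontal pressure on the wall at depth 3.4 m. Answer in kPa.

248 kPa

K_p = (1 + sin φ)/(1 − sin φ) = 3.228.
σ_v = γz + q = 19.7 × 3.4 + 10 = 76.98 kPa.
σ_h = K_p σ_v = 3.228 × 76.98 = 248.5 kPa.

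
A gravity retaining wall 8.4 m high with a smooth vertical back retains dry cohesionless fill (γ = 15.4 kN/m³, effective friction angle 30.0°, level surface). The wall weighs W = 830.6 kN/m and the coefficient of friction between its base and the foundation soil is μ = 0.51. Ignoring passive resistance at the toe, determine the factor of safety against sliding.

K_a = tan²(45° − 30.0°/2) = 0.3333.
P_a = ½K_aγH² = 0.5×0.3333×15.4×8.4² = 181.1 kN/m, acting at H/3 = 2.800 m above the base.
FS_sliding = μW / P_a = 0.51×830.6 / 181.1 = 2.339.

2.34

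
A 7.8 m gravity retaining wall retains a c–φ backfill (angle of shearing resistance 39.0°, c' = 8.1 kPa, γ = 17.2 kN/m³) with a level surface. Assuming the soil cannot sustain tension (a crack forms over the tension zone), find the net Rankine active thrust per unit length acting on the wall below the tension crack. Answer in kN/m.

66.4 kN/m

K_a = 0.2275; √K_a = 0.4770.
Tension-crack depth z_c = 2c/(γ√K_a) = 2×8.1/(17.2×0.4770) = 1.975 m.
σ_a at base = K_a γ H − 2c√K_a = 0.2275×17.2×7.8 − 2×8.1×0.4770 = 22.80 kPa.
P_a = ½ × 22.80 × (H − z_c) = 0.5×22.80×5.825 = 66.39 kN/m.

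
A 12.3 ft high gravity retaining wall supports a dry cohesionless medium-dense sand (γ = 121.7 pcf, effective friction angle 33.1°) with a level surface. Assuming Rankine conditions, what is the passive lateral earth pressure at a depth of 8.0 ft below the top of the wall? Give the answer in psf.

3320 psf

K_p = (1 + sin φ)/(1 − sin φ) = 3.406.
σ_h = K_p γ z = 3.406 × 121.7 × 8.0 = 3316 psf.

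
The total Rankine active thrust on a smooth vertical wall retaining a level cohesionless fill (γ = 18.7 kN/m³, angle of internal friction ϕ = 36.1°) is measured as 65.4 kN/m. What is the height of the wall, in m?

5.20 m

K_a = 0.2585. P_a = ½ K_a γ H² ⇒ H = √(2P_a/(K_a γ)).
H = √(2×65.4/(0.2585×18.7)) = 5.202 m.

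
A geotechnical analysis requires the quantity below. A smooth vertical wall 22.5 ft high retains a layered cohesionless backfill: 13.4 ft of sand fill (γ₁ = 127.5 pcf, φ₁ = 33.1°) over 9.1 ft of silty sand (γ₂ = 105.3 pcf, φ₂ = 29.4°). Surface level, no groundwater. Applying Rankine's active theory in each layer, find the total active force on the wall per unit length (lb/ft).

K_a1 = tan²(45°−33.1°/2) = 0.2936; K_a2 = tan²(45°−29.4°/2) = 0.3415.
Layer 1: σ at base = K_a1 γ₁ h₁ = 501.6 psf; P₁ = ½×501.6×13.4 = 3361.
Layer 2: σ_v at top = γ₁h₁ = 1708; σ_h top = K_a2×1708 = 583.4; σ_h base = K_a2×(1708+105.3×9.1) = 910.6.
P₂ = ½(583.4+910.6)×9.1 = 6798. Total P_a = 3361+6798 = 10160 lb/ft.

10200 lb/ft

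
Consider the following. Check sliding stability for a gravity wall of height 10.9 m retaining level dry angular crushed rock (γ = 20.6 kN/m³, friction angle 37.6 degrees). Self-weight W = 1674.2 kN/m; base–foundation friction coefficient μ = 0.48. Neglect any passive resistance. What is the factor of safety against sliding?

2.71

K_a = tan²(45° − 37.6°/2) = 0.2421.
P_a = ½K_aγH² = 0.5×0.2421×20.6×10.9² = 296.3 kN/m, acting at H/3 = 3.633 m above the base.
FS_sliding = μW / P_a = 0.48×1674.2 / 296.3 = 2.712.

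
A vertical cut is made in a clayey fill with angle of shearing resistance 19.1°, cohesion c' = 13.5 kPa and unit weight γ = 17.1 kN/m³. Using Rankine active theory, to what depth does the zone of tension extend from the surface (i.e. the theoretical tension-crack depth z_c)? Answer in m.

2.22 m

K_a = tan²(45° − 19.1°/2) = 0.5069; √K_a = 0.7120.
The active pressure is zero where K_a γ z = 2c√K_a, so z_c = 2c/(γ√K_a) = 2×13.5/(17.1×0.7120) = 2.218 m.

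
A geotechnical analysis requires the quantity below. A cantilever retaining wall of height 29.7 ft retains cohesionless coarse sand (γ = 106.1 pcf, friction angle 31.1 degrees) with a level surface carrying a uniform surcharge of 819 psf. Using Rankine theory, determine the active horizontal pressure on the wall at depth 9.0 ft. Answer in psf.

566 psf

K_a = (1 − sin φ)/(1 + sin φ) = 0.3188.
σ_v = γz + q = 106.1 × 9.0 + 819 = 1774 psf.
σ_h = K_a σ_v = 0.3188 × 1774 = 565.5 psf.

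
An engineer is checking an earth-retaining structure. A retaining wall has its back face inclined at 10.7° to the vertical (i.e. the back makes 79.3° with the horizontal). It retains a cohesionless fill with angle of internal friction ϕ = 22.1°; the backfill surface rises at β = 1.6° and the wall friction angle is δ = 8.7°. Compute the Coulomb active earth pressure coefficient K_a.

0.510

K_a = sin²(α+φ) / [sin²α · sin(α−δ) · (1 + √{sin(φ+δ)sin(φ−β) / (sin(α−δ)sin(α+β))})²].
With α = 79.3°, φ = 22.1°, δ = 8.7°, β = 1.6°: K_a = 0.5097.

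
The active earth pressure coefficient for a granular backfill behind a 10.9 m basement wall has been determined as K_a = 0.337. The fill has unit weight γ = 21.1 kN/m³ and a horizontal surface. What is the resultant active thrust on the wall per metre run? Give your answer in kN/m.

422 kN/m

P = ½ K_a γ H² = 0.5 × 0.337 × 21.1 × 10.9² = 422.4 kN/m.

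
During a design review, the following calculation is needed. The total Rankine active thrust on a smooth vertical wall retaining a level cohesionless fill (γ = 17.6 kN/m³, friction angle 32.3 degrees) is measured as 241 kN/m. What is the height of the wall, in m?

K_a = 0.3035. P_a = ½ K_a γ H² ⇒ H = √(2P_a/(K_a γ)).
H = √(2×241/(0.3035×17.6)) = 9.500 m.

9.50 m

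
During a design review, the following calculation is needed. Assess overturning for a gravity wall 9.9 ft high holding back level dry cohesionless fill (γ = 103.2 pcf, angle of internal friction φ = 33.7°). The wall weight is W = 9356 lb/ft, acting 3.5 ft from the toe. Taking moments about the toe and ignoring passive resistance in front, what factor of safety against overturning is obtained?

K_a = tan²(45° − 33.7°/2) = 0.2863.
P_a = ½K_aγH² = 0.5×0.2863×103.2×9.9² = 1448 lb/ft, acting at H/3 = 3.300 ft above the base.
Overturning moment M_o = P_a × H/3 = 1448 × 3.300 = 4778.
Resisting moment M_r = W × 3.5 = 9356 × 3.5 = 32750.
FS_overturning = M_r/M_o = 32750/4778 = 6.853.

6.85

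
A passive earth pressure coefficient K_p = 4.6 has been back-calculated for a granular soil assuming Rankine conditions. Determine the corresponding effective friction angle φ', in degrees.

40.0°

K_p = (1+sin φ)/(1−sin φ) ⇒ sin φ = (K_p − 1)/(K_p + 1) = 0.6429.
φ = arcsin(0.6429) = 40.01°.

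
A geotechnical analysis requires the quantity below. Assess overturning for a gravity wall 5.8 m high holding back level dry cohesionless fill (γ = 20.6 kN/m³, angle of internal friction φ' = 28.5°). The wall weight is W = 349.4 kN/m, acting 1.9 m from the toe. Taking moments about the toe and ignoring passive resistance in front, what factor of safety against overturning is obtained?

K_a = tan²(45° − 28.5°/2) = 0.3540.
P_a = ½K_aγH² = 0.5×0.3540×20.6×5.8² = 122.6 kN/m, acting at H/3 = 1.933 m above the base.
Overturning moment M_o = P_a × H/3 = 122.6 × 1.933 = 237.1.
Resisting moment M_r = W × 1.9 = 349.4 × 1.9 = 663.9.
FS_overturning = M_r/M_o = 663.9/237.1 = 2.800.

2.80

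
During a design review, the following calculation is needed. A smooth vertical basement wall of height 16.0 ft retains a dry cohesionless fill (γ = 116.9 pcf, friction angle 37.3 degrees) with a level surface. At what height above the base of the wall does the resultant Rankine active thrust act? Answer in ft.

5.33 ft

K_a = 0.2453.
The pressure distribution is triangular, so the resultant acts at H/3 above the base = 16.0/3 = 5.333 ft.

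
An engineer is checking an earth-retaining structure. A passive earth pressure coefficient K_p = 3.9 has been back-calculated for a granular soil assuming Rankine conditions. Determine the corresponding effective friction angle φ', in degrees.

36.3°

K_p = (1+sin φ)/(1−sin φ) ⇒ sin φ = (K_p − 1)/(K_p + 1) = 0.5918.
φ = arcsin(0.5918) = 36.29°.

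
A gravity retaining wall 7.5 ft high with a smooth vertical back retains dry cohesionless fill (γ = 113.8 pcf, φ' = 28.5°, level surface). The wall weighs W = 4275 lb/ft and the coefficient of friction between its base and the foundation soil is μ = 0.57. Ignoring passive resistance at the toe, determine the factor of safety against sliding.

2.15

K_a = tan²(45° − 28.5°/2) = 0.3540.
P_a = ½K_aγH² = 0.5×0.3540×113.8×7.5² = 1133 lb/ft, acting at H/3 = 2.500 ft above the base.
FS_sliding = μW / P_a = 0.57×4275 / 1133 = 2.151.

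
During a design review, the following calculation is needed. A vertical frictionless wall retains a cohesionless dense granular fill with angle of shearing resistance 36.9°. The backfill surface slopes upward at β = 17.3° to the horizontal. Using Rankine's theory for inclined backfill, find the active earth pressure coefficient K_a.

0.280

K_a = cos β · (cos β − √(cos²β − cos²φ)) / (cos β + √(cos²β − cos²φ)).
cos β = 0.9548, cos φ = 0.7997, √(cos²β − cos²φ) = 0.5216.
K_a = 0.9548 × (0.9548 − 0.5216)/(0.9548 + 0.5216) = 0.2801.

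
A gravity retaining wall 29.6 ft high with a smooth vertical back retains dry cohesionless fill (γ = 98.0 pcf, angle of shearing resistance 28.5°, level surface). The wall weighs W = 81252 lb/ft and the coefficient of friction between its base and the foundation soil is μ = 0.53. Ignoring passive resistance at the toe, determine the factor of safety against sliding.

K_a = tan²(45° − 28.5°/2) = 0.3540.
P_a = ½K_aγH² = 0.5×0.3540×98.0×29.6² = 15200 lb/ft, acting at H/3 = 9.867 ft above the base.
FS_sliding = μW / P_a = 0.53×81252 / 15200 = 2.834.

2.83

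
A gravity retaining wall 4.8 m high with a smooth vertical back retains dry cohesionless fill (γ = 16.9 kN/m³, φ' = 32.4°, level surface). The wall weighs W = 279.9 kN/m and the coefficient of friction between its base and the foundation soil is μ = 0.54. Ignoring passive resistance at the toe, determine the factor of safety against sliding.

K_a = tan²(45° − 32.4°/2) = 0.3022.
P_a = ½K_aγH² = 0.5×0.3022×16.9×4.8² = 58.84 kN/m, acting at H/3 = 1.600 m above the base.
FS_sliding = μW / P_a = 0.54×279.9 / 58.84 = 2.569.

2.57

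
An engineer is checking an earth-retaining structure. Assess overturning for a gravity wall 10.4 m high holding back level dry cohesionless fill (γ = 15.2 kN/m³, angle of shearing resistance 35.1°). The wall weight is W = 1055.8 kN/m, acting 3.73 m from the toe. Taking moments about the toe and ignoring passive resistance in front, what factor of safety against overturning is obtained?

5.12

K_a = tan²(45° − 35.1°/2) = 0.2698.
P_a = ½K_aγH² = 0.5×0.2698×15.2×10.4² = 221.8 kN/m, acting at H/3 = 3.467 m above the base.
Overturning moment M_o = P_a × H/3 = 221.8 × 3.467 = 768.9.
Resisting moment M_r = W × 3.73 = 1055.8 × 3.73 = 3938.
FS_overturning = M_r/M_o = 3938/768.9 = 5.121.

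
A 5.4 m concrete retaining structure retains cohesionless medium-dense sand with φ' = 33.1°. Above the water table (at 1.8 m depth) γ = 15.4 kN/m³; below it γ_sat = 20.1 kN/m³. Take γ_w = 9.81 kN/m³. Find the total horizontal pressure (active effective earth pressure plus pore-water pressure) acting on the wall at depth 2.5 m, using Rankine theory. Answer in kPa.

17.1 kPa

K_a = (1 − sin φ)/(1 + sin φ) = 0.2936.
γ' = 20.1 − 9.81 = 10.29 kN/m³.
Effective vertical stress at 2.5 m: σ'_v = 15.4×1.8 + 10.29×0.700 = 34.92 kPa.
σ'_h = K_a σ'_v = 0.2936 × 34.92 = 10.25 kPa; u = γ_w × 0.700 = 6.867 kPa.
Total σ_h = 10.25 + 6.867 = 17.12 kPa.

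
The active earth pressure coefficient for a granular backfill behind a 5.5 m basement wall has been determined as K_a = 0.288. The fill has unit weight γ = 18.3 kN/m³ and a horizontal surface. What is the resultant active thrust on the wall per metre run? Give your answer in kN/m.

P = ½ K_a γ H² = 0.5 × 0.288 × 18.3 × 5.5² = 79.71 kN/m.

79.7 kN/m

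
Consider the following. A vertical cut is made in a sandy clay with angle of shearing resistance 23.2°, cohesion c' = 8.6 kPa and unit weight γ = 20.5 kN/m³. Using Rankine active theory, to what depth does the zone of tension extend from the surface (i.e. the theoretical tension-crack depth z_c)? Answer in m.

1.27 m

K_a = tan²(45° − 23.2°/2) = 0.4348; √K_a = 0.6594.
The active pressure is zero where K_a γ z = 2c√K_a, so z_c = 2c/(γ√K_a) = 2×8.6/(20.5×0.6594) = 1.272 m.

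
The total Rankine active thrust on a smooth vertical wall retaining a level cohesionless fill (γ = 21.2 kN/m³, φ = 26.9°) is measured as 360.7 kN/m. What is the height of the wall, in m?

K_a = 0.3770. P_a = ½ K_a γ H² ⇒ H = √(2P_a/(K_a γ)).
H = √(2×360.7/(0.3770×21.2)) = 9.501 m.

9.50 m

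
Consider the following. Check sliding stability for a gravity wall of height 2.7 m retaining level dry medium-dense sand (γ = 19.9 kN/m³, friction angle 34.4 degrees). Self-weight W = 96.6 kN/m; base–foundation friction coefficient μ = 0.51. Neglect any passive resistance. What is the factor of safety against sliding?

2.44

K_a = tan²(45° − 34.4°/2) = 0.2780.
P_a = ½K_aγH² = 0.5×0.2780×19.9×2.7² = 20.16 kN/m, acting at H/3 = 0.9000 m above the base.
FS_sliding = μW / P_a = 0.51×96.6 / 20.16 = 2.443.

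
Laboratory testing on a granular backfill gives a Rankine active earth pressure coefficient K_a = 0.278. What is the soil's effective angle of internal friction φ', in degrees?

K_a = tan²(45° − φ/2) ⇒ 45° − φ/2 = arctan(√0.278) = 27.80°.
φ = 2(45° − 27.80°) = 34.40°.

34.4°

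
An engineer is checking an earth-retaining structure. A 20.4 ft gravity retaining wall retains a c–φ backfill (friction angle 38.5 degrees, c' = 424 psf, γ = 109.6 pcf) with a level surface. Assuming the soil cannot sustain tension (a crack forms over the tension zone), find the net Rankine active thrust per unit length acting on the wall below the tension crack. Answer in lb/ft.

K_a = 0.2327; √K_a = 0.4823.
Tension-crack depth z_c = 2c/(γ√K_a) = 2×424/(109.6×0.4823) = 16.04 ft.
σ_a at base = K_a γ H − 2c√K_a = 0.2327×109.6×20.4 − 2×424×0.4823 = 111.2 psf.
P_a = ½ × 111.2 × (H − z_c) = 0.5×111.2×4.359 = 242.3 lb/ft.

242 lb/ft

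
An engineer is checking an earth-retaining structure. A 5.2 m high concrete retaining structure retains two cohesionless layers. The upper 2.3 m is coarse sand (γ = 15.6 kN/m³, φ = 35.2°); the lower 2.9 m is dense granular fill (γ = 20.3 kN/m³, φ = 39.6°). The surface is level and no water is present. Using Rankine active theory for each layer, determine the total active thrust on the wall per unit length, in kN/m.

53.0 kN/m

K_a1 = tan²(45°−35.2°/2) = 0.2687; K_a2 = tan²(45°−39.6°/2) = 0.2214.
Layer 1: σ at base = K_a1 γ₁ h₁ = 9.641 kPa; P₁ = ½×9.641×2.3 = 11.09.
Layer 2: σ_v at top = γ₁h₁ = 35.88; σ_h top = K_a2×35.88 = 7.945; σ_h base = K_a2×(35.88+20.3×2.9) = 20.98.
P₂ = ½(7.945+20.98)×2.9 = 41.94. Total P_a = 11.09+41.94 = 53.03 kN/m.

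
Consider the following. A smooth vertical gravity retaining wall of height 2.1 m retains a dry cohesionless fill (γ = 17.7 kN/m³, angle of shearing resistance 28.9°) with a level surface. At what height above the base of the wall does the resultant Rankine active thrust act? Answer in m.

0.700 m

K_a = 0.3484.
The pressure distribution is triangular, so the resultant acts at H/3 above the base = 2.1/3 = 0.7000 m.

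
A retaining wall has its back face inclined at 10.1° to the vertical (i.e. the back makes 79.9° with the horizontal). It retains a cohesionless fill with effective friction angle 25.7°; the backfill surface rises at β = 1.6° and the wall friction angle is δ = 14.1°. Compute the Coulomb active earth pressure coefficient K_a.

0.443

K_a = sin²(α+φ) / [sin²α · sin(α−δ) · (1 + √{sin(φ+δ)sin(φ−β) / (sin(α−δ)sin(α+β))})²].
With α = 79.9°, φ = 25.7°, δ = 14.1°, β = 1.6°: K_a = 0.4434.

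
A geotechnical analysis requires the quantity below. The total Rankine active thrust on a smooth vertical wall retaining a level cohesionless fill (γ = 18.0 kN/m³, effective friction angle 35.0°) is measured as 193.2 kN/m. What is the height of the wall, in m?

K_a = 0.2710. P_a = ½ K_a γ H² ⇒ H = √(2P_a/(K_a γ)).
H = √(2×193.2/(0.2710×18.0)) = 8.900 m.

8.90 m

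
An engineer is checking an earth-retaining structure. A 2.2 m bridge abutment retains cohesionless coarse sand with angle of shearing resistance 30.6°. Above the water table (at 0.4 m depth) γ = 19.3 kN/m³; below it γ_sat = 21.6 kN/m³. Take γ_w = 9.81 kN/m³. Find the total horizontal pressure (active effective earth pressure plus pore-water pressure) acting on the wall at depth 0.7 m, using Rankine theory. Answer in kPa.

K_a = (1 − sin φ)/(1 + sin φ) = 0.3253.
γ' = 21.6 − 9.81 = 11.79 kN/m³.
Effective vertical stress at 0.7 m: σ'_v = 19.3×0.4 + 11.79×0.300 = 11.26 kPa.
σ'_h = K_a σ'_v = 0.3253 × 11.26 = 3.662 kPa; u = γ_w × 0.300 = 2.943 kPa.
Total σ_h = 3.662 + 2.943 = 6.605 kPa.

6.61 kPa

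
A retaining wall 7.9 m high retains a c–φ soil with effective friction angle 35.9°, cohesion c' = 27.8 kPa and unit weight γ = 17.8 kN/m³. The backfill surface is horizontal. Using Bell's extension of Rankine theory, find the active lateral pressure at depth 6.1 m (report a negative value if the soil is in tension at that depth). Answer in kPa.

-0.0798 kPa

K_a = (1 − sin φ)/(1 + sin φ) = 0.2607.
σ_a = K_a γ z − 2c√K_a = 0.2607×17.8×6.1 − 2×27.8×0.5106 = -0.07982 kPa.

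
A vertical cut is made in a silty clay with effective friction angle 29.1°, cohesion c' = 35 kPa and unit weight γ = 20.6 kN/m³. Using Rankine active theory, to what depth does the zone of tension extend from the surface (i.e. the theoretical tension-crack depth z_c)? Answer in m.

5.78 m

K_a = tan²(45° − 29.1°/2) = 0.3456; √K_a = 0.5879.
The active pressure is zero where K_a γ z = 2c√K_a, so z_c = 2c/(γ√K_a) = 2×35/(20.6×0.5879) = 5.780 m.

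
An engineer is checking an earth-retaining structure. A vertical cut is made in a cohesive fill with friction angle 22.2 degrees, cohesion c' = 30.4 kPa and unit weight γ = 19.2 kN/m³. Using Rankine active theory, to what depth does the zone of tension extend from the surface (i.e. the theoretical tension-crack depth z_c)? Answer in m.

K_a = tan²(45° − 22.2°/2) = 0.4515; √K_a = 0.6720.
The active pressure is zero where K_a γ z = 2c√K_a, so z_c = 2c/(γ√K_a) = 2×30.4/(19.2×0.6720) = 4.712 m.

4.71 m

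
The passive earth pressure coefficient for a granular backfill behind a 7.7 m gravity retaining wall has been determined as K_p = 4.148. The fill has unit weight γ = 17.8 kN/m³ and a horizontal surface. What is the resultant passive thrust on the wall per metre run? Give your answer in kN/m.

P = ½ K_p γ H² = 0.5 × 4.148 × 17.8 × 7.7² = 2189 kN/m.

2190 kN/m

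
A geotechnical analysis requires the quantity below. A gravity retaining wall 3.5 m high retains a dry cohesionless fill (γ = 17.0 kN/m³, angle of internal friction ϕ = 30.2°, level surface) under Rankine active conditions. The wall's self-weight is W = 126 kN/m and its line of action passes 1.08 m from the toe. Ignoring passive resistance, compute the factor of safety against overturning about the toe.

3.39

K_a = tan²(45° − 30.2°/2) = 0.3307.
P_a = ½K_aγH² = 0.5×0.3307×17.0×3.5² = 34.43 kN/m, acting at H/3 = 1.167 m above the base.
Overturning moment M_o = P_a × H/3 = 34.43 × 1.167 = 40.17.
Resisting moment M_r = W × 1.08 = 126 × 1.08 = 136.1.
FS_overturning = M_r/M_o = 136.1/40.17 = 3.388.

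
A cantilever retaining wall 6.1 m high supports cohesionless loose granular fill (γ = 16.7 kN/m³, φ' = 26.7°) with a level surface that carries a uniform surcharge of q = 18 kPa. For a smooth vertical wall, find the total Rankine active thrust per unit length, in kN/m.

K_a = tan²(45° − φ/2) = 0.3800.
Soil triangle: ½ K_a γ H² = 0.5×0.3800×16.7×6.1² = 118.1 kN/m.
Surcharge rectangle: K_a q H = 0.3800×18×6.1 = 41.72 kN/m.
Total = 118.1 + 41.72 = 159.8 kN/m.

160 kN/m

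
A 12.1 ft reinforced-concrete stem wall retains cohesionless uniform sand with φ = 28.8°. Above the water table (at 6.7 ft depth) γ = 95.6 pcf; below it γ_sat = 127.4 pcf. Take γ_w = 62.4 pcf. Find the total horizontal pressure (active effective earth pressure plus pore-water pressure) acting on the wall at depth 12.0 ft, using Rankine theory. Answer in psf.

675 psf

K_a = (1 − sin φ)/(1 + sin φ) = 0.3498.
γ' = 127.4 − 62.4 = 65.00 pcf.
Effective vertical stress at 12.0 ft: σ'_v = 95.6×6.7 + 65.00×5.30 = 985.0 psf.
σ'_h = K_a σ'_v = 0.3498 × 985.0 = 344.5 psf; u = γ_w × 5.30 = 330.7 psf.
Total σ_h = 344.5 + 330.7 = 675.2 psf.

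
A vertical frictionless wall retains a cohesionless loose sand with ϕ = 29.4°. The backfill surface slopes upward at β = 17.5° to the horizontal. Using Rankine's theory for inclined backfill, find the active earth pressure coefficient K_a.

K_a = cos β · (cos β − √(cos²β − cos²φ)) / (cos β + √(cos²β − cos²φ)).
cos β = 0.9537, cos φ = 0.8712, √(cos²β − cos²φ) = 0.3880.
K_a = 0.9537 × (0.9537 − 0.3880)/(0.9537 + 0.3880) = 0.4021.

0.402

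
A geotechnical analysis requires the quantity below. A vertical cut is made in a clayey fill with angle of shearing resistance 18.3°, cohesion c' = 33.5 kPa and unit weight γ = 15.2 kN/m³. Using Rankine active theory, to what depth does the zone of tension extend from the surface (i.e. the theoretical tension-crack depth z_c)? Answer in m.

6.10 m

K_a = tan²(45° − 18.3°/2) = 0.5221; √K_a = 0.7226.
The active pressure is zero where K_a γ z = 2c√K_a, so z_c = 2c/(γ√K_a) = 2×33.5/(15.2×0.7226) = 6.100 m.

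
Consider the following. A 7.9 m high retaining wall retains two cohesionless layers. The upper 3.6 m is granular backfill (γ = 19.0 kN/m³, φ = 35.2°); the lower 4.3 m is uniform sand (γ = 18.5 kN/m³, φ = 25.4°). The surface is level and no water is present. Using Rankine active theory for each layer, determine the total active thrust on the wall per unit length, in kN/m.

219 kN/m

K_a1 = tan²(45°−35.2°/2) = 0.2687; K_a2 = tan²(45°−25.4°/2) = 0.3996.
Layer 1: σ at base = K_a1 γ₁ h₁ = 18.38 kPa; P₁ = ½×18.38×3.6 = 33.08.
Layer 2: σ_v at top = γ₁h₁ = 68.40; σ_h top = K_a2×68.40 = 27.34; σ_h base = K_a2×(68.40+18.5×4.3) = 59.13.
P₂ = ½(27.34+59.13)×4.3 = 185.9. Total P_a = 33.08+185.9 = 219.0 kN/m.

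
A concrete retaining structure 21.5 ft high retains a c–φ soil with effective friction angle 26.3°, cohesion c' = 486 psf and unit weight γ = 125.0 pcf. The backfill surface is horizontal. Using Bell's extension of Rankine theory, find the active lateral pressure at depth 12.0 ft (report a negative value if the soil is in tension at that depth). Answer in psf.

-24.9 psf

K_a = (1 − sin φ)/(1 + sin φ) = 0.3859.
σ_a = K_a γ z − 2c√K_a = 0.3859×125.0×12.0 − 2×486×0.6212 = -24.94 psf.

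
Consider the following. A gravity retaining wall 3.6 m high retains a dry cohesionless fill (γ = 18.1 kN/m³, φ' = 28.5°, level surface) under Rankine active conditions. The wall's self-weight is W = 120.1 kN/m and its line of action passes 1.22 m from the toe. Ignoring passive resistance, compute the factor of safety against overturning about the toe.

K_a = tan²(45° − 28.5°/2) = 0.3540.
P_a = ½K_aγH² = 0.5×0.3540×18.1×3.6² = 41.51 kN/m, acting at H/3 = 1.200 m above the base.
Overturning moment M_o = P_a × H/3 = 41.51 × 1.200 = 49.82.
Resisting moment M_r = W × 1.22 = 120.1 × 1.22 = 146.5.
FS_overturning = M_r/M_o = 146.5/49.82 = 2.941.

2.94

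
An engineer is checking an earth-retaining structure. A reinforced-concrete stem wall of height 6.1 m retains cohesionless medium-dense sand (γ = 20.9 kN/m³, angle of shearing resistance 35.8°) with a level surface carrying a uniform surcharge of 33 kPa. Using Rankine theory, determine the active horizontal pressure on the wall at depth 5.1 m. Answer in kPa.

36.6 kPa

K_a = (1 − sin φ)/(1 + sin φ) = 0.2619.
σ_v = γz + q = 20.9 × 5.1 + 33 = 139.6 kPa.
σ_h = K_a σ_v = 0.2619 × 139.6 = 36.55 kPa.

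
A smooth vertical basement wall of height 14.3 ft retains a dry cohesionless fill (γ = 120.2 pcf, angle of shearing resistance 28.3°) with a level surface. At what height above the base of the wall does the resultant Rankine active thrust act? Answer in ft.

K_a = 0.3568.
The pressure distribution is triangular, so the resultant acts at H/3 above the base = 14.3/3 = 4.767 ft.

4.77 ft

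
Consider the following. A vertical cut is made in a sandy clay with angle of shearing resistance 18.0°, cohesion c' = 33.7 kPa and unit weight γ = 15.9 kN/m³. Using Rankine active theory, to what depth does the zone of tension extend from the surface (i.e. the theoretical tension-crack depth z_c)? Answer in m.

5.83 m

K_a = tan²(45° − 18.0°/2) = 0.5279; √K_a = 0.7265.
The active pressure is zero where K_a γ z = 2c√K_a, so z_c = 2c/(γ√K_a) = 2×33.7/(15.9×0.7265) = 5.834 m.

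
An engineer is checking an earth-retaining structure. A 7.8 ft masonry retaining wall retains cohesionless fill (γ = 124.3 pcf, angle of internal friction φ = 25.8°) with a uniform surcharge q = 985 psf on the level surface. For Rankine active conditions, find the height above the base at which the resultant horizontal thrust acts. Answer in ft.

3.47 ft

K_a = 0.3935.
Triangular part P₁ = ½K_aγH² = 1488 at H/3 = 2.600 ft; rectangular part P₂ = K_a q H = 3023 at H/2 = 3.900 ft.
ȳ = (P₁·2.600 + P₂·3.900)/(P₁+P₂) = 3.471 ft.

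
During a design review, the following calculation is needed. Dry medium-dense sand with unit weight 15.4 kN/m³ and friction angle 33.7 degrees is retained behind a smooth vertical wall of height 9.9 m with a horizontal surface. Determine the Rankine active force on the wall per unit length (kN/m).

216 kN/m

K_a = tan²(45° − φ/2) = 0.2863.
P_a = ½ K_a γ H² = 0.5 × 0.2863 × 15.4 × 9.9² = 216.1 kN/m.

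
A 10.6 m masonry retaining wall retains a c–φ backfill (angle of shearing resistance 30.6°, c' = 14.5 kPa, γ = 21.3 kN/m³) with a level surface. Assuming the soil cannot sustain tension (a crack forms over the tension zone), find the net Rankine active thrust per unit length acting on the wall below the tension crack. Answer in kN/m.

234 kN/m

K_a = 0.3253; √K_a = 0.5704.
Tension-crack depth z_c = 2c/(γ√K_a) = 2×14.5/(21.3×0.5704) = 2.387 m.
σ_a at base = K_a γ H − 2c√K_a = 0.3253×21.3×10.6 − 2×14.5×0.5704 = 56.92 kPa.
P_a = ½ × 56.92 × (H − z_c) = 0.5×56.92×8.213 = 233.7 kN/m.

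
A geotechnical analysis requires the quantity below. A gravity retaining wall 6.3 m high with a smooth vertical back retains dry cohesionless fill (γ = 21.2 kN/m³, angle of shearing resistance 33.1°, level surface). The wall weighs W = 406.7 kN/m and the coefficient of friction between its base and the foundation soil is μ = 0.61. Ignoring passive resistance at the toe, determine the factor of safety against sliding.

2.01

K_a = tan²(45° − 33.1°/2) = 0.2936.
P_a = ½K_aγH² = 0.5×0.2936×21.2×6.3² = 123.5 kN/m, acting at H/3 = 2.100 m above the base.
FS_sliding = μW / P_a = 0.61×406.7 / 123.5 = 2.009.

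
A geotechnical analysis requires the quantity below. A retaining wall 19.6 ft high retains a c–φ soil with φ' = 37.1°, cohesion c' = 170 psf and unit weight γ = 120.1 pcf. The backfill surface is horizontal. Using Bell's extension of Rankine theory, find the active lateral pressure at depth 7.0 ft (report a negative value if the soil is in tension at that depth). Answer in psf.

38.9 psf

K_a = (1 − sin φ)/(1 + sin φ) = 0.2475.
σ_a = K_a γ z − 2c√K_a = 0.2475×120.1×7.0 − 2×170×0.4975 = 38.92 psf.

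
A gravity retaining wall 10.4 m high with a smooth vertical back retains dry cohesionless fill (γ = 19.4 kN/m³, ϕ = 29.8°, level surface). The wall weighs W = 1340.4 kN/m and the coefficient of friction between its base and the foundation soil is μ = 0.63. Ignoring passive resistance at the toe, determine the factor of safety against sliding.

2.40

K_a = tan²(45° − 29.8°/2) = 0.3360.
P_a = ½K_aγH² = 0.5×0.3360×19.4×10.4² = 352.5 kN/m, acting at H/3 = 3.467 m above the base.
FS_sliding = μW / P_a = 0.63×1340.4 / 352.5 = 2.395.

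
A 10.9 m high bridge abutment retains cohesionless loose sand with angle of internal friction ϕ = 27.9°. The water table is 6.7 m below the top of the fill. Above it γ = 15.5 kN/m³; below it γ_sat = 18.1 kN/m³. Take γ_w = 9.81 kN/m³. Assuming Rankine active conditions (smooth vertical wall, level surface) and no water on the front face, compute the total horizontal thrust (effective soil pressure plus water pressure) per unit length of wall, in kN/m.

K_a = tan²(45° − φ/2) = 0.3625.
γ' = 18.1 − 9.81 = 8.290 kN/m³. Depth below WT = 4.2 m.
σ'_h at WT = K_a γ d_w = 37.64 kPa; at base = 37.64 + K_a γ' × 4.2 = 50.26 kPa.
P₁ (0–6.7 m) = ½×37.64×6.7 = 126.1. P₂ (6.7–10.9 m) = ½(37.64+50.26)×4.2 = 184.6.
P_w = ½ γ_w h₂² = 0.5×9.81×4.2² = 86.52. Total = 126.1+184.6+86.52 = 397.2 kN/m.

397 kN/m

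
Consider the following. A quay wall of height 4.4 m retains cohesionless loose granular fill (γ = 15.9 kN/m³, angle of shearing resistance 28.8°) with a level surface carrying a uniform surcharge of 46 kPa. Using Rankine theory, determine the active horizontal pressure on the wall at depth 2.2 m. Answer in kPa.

K_a = (1 − sin φ)/(1 + sin φ) = 0.3498.
σ_v = γz + q = 15.9 × 2.2 + 46 = 80.98 kPa.
σ_h = K_a σ_v = 0.3498 × 80.98 = 28.32 kPa.

28.3 kPa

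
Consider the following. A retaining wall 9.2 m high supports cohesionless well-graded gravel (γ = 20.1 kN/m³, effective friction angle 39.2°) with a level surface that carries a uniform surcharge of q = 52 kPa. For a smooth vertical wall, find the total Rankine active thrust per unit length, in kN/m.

K_a = tan²(45° − φ/2) = 0.2255.
Soil triangle: ½ K_a γ H² = 0.5×0.2255×20.1×9.2² = 191.8 kN/m.
Surcharge rectangle: K_a q H = 0.2255×52×9.2 = 107.9 kN/m.
Total = 191.8 + 107.9 = 299.7 kN/m.

300 kN/m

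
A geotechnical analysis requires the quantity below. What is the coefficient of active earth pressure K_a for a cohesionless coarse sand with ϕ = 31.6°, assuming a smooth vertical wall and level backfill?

K_a = (1 − sin φ)/(1 + sin φ) = (1 − sin 31.6°)/(1 + sin 31.6°) = 0.3123.

0.312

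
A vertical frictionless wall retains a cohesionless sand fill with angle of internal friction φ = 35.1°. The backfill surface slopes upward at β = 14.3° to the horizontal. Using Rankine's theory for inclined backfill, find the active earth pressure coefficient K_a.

0.293

K_a = cos β · (cos β − √(cos²β − cos²φ)) / (cos β + √(cos²β − cos²φ)).
cos β = 0.9690, cos φ = 0.8181, √(cos²β − cos²φ) = 0.5193.
K_a = 0.9690 × (0.9690 − 0.5193)/(0.9690 + 0.5193) = 0.2928.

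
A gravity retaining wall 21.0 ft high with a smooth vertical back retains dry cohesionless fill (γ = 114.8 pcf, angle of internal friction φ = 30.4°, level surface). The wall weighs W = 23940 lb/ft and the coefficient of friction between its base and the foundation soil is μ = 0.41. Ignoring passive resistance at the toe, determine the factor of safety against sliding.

K_a = tan²(45° − 30.4°/2) = 0.3280.
P_a = ½K_aγH² = 0.5×0.3280×114.8×21.0² = 8303 lb/ft, acting at H/3 = 7.000 ft above the base.
FS_sliding = μW / P_a = 0.41×23940 / 8303 = 1.182.

1.18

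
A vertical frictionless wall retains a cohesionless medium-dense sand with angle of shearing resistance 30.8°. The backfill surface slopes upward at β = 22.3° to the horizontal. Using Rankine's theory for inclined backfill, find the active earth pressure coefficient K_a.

K_a = cos β · (cos β − √(cos²β − cos²φ)) / (cos β + √(cos²β − cos²φ)).
cos β = 0.9252, cos φ = 0.8590, √(cos²β − cos²φ) = 0.3438.
K_a = 0.9252 × (0.9252 − 0.3438)/(0.9252 + 0.3438) = 0.4239.

0.424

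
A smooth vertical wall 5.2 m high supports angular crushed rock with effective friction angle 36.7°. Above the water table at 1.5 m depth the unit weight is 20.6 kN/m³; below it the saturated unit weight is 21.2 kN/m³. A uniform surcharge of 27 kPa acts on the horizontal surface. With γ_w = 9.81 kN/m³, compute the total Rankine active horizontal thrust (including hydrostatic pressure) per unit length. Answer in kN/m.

K_a = tan²(45° − φ/2) = 0.2519.
γ' = 21.2 − 9.81 = 11.39 kN/m³. h₂ = H − d_w = 3.7 m.
σ'_h: at surface K_a·q = 6.800; at WT K_a(q+γd_w) = 14.58; at base K_a(q+γd_w+γ'h₂) = 25.20 kPa.
P₁ = ½(6.800+14.58)×1.5 = 16.04; P₂ = ½(14.58+25.20)×3.7 = 73.59; P_w = ½γ_w h₂² = 67.15.
Total = 16.04+73.59+67.15 = 156.8 kN/m.

157 kN/m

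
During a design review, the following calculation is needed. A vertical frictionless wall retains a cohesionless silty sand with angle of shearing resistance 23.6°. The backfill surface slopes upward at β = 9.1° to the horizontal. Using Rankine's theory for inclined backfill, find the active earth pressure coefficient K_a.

K_a = cos β · (cos β − √(cos²β − cos²φ)) / (cos β + √(cos²β − cos²φ)).
cos β = 0.9874, cos φ = 0.9164, √(cos²β − cos²φ) = 0.3678.
K_a = 0.9874 × (0.9874 − 0.3678)/(0.9874 + 0.3678) = 0.4515.

0.451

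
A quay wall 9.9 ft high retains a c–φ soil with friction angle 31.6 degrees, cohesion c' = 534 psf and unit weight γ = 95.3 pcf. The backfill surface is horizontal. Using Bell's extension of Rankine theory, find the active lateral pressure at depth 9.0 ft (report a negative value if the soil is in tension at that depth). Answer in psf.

K_a = (1 − sin φ)/(1 + sin φ) = 0.3123.
σ_a = K_a γ z − 2c√K_a = 0.3123×95.3×9.0 − 2×534×0.5589 = -329.0 psf.

-329 psf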